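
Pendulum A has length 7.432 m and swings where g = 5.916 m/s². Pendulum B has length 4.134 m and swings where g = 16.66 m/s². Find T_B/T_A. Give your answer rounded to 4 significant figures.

T = 2π√(L/g), so T_B/T_A = √((L_B/g_B)/(L_A/g_A)) = √((4.134/16.66)/(7.432/5.916)) = 0.4444.

0.4444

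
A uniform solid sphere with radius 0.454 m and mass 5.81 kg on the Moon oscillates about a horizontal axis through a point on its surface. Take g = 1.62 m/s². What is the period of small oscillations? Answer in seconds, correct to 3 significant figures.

I_cm = (2/5)mr² = 0.4790 kg·m². The pivot is at distance d = 0.454 m from the centre of mass.
By the parallel-axis theorem, I = I_cm + md² = 0.4790 + 1.198 = 1.677 kg·m².
T = 2π√(I/(mgd)) = 2π√(1.677/(5.81 × 1.62 × 0.454)) = 3.94 s.

3.94 s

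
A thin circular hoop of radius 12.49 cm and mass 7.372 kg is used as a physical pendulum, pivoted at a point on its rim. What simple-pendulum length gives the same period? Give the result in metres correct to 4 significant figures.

The equivalent simple-pendulum length is L_eq = I/(md), where I is about the pivot and d = 0.12490 m.
I_cm = mR² = 0.11500 kg·m², so I = I_cm + md² = 0.11500 + 0.11500 = 0.23001 kg·m².
L_eq = 0.23001/(7.372 × 0.12490) = 0.2498 m.

0.2498 m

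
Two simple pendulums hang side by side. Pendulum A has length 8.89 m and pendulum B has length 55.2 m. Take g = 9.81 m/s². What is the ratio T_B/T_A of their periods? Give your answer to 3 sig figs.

T ∝ √L, so T_B/T_A = √(L_B/L_A) = √(55.2/8.89) = 2.49.

2.49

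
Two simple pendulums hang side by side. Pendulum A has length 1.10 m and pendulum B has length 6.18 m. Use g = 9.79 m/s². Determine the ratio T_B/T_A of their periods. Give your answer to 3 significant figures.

2.37

T ∝ √L, so T_B/T_A = √(L_B/L_A) = √(6.18/1.10) = 2.37.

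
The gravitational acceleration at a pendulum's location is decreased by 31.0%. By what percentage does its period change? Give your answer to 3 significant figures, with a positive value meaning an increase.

20.4%

T ∝ 1/√g, so T'/T = 1/√(0.6900) = 1.204.
Percentage change in T = (1.204 − 1) × 100% = 20.4%.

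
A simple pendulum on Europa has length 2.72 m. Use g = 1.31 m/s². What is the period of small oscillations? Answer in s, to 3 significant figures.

T = 2π√(L/g) = 2π√(2.72/1.31) = 2π × 1.441 = 9.05 s.

9.05 s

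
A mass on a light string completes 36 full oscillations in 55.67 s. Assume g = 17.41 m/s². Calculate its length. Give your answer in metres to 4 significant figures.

T = 55.67/36 = 1.5464 s.
From T = 2π√(L/g), L = gT²/(4π²) = 17.41 × 1.5464²/(4π²) = 1.055 m.

1.055 m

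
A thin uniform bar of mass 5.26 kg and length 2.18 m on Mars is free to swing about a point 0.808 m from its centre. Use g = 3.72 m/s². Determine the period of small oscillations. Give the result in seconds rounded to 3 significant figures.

For a physical pendulum T = 2π√(I/(mgd)), with d = 0.8080 m from pivot to centre of mass.
I_cm = mL²/12 = 5.26 × 2.18²/12 = 2.083 kg·m²; I = I_cm + md² = 2.083 + 5.26 × 0.8080² = 5.517 kg·m².
T = 2π√(5.517/(5.26 × 3.72 × 0.8080)) = 3.71 s.

3.71 s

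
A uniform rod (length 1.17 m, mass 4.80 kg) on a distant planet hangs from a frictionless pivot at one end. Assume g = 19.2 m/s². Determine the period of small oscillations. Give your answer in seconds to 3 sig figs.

1.27 s

For a physical pendulum T = 2π√(I/(mgd)), with d = 0.5850 m from pivot to centre of mass.
I_cm = mL²/12 = 4.80 × 1.17²/12 = 0.5476 kg·m²; I = I_cm + md² = 0.5476 + 4.80 × 0.5850² = 2.190 kg·m².
T = 2π√(2.190/(4.80 × 19.2 × 0.5850)) = 1.27 s.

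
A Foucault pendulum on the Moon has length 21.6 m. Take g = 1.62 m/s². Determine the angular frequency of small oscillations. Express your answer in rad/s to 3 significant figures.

ω = √(g/L) = √(1.62/21.6) = 0.274 rad/s.

0.274 rad/s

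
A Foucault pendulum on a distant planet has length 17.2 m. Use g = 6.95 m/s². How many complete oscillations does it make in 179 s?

18

T = 2π√(L/g) = 2π√(17.2/6.95) = 9.884 s.
Number of complete oscillations = ⌊179/9.884⌋ = ⌊18.11⌋ = 18.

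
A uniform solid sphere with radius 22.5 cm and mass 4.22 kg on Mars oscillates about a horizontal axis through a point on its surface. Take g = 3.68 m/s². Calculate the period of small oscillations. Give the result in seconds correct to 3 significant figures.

I_cm = (2/5)mr² = 0.08546 kg·m². The pivot is at distance d = 0.225 m from the centre of mass.
By the parallel-axis theorem, I = I_cm + md² = 0.08546 + 0.2136 = 0.2991 kg·m².
T = 2π√(I/(mgd)) = 2π√(0.2991/(4.22 × 3.68 × 0.225)) = 1.84 s.

1.84 s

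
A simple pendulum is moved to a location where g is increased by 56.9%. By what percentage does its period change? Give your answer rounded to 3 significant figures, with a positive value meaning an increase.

-20.2%

T ∝ 1/√g, so T'/T = 1/√(1.569) = 0.7983.
Percentage change in T = (0.7983 − 1) × 100% = -20.2%.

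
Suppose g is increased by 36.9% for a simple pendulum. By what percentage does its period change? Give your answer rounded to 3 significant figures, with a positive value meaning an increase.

T ∝ 1/√g, so T'/T = 1/√(1.369) = 0.8547.
Percentage change in T = (0.8547 − 1) × 100% = -14.5%.

-14.5%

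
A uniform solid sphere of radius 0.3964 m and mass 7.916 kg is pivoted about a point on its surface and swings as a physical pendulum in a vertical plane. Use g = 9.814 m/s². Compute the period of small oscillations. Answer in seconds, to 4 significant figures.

I_cm = (2/5)mr² = 0.49755 kg·m². The pivot is at distance d = 0.3964 m from the centre of mass.
By the parallel-axis theorem, I = I_cm + md² = 0.49755 + 1.2439 = 1.7414 kg·m².
T = 2π√(I/(mgd)) = 2π√(1.7414/(7.916 × 9.814 × 0.3964)) = 1.494 s.

1.494 s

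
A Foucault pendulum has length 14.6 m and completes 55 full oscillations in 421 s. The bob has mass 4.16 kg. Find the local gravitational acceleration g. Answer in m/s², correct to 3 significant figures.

T = 421/55 = 7.655 s.
From T = 2π√(L/g), g = 4π²L/T² = 4π² × 14.6/7.655² = 9.84 m/s².

9.84 m/s²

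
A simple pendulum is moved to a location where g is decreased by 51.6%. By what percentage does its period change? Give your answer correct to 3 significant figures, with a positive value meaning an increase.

T ∝ 1/√g, so T'/T = 1/√(0.4840) = 1.437.
Percentage change in T = (1.437 − 1) × 100% = 43.7%.

43.7%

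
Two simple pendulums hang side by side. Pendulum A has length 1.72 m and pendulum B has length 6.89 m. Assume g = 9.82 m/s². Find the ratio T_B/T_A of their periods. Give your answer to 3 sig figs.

2.00

T ∝ √L, so T_B/T_A = √(L_B/L_A) = √(6.89/1.72) = 2.00.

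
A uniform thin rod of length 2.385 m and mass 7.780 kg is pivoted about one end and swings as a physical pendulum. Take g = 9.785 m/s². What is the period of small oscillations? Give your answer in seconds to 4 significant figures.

2.533 s

For a physical pendulum T = 2π√(I/(mgd)), with d = 1.1925 m from pivot to centre of mass.
I_cm = mL²/12 = 7.780 × 2.385²/12 = 3.6879 kg·m²; I = I_cm + md² = 3.6879 + 7.780 × 1.1925² = 14.751 kg·m².
T = 2π√(14.751/(7.780 × 9.785 × 1.1925)) = 2.533 s.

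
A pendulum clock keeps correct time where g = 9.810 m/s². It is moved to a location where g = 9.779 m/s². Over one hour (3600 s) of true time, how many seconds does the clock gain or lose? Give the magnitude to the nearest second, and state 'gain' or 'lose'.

lose 6 s

The clock's period scales as T ∝ 1/√g, so T'/T = √(9.810/9.779) = 1.00158.
In 3600 s of true time the clock registers 3600/1.00158 = 3594.3 s, so it loses 6 s.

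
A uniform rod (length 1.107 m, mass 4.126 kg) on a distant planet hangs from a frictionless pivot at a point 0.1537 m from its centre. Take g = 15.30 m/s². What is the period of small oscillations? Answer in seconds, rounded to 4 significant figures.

For a physical pendulum T = 2π√(I/(mgd)), with d = 0.15370 m from pivot to centre of mass.
I_cm = mL²/12 = 4.126 × 1.107²/12 = 0.42135 kg·m²; I = I_cm + md² = 0.42135 + 4.126 × 0.15370² = 0.51882 kg·m².
T = 2π√(0.51882/(4.126 × 15.30 × 0.15370)) = 1.453 s.

1.453 s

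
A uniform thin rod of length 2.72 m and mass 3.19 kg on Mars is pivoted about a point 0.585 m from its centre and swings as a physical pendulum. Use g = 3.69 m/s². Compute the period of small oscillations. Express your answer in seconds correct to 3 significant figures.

For a physical pendulum T = 2π√(I/(mgd)), with d = 0.5850 m from pivot to centre of mass.
I_cm = mL²/12 = 3.19 × 2.72²/12 = 1.967 kg·m²; I = I_cm + md² = 1.967 + 3.19 × 0.5850² = 3.058 kg·m².
T = 2π√(3.058/(3.19 × 3.69 × 0.5850)) = 4.19 s.

4.19 s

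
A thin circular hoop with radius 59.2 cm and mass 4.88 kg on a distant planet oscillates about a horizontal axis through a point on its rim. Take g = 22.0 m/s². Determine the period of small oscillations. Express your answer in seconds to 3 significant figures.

1.46 s

I_cm = mr² = 1.710 kg·m². The pivot is at distance d = 0.592 m from the centre of mass.
By the parallel-axis theorem, I = I_cm + md² = 1.710 + 1.710 = 3.421 kg·m².
T = 2π√(I/(mgd)) = 2π√(3.421/(4.88 × 22.0 × 0.592)) = 1.46 s.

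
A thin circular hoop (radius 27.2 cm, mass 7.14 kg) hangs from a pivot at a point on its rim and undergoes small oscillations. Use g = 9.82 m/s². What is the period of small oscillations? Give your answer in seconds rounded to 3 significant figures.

1.48 s

I_cm = mr² = 0.5282 kg·m². The pivot is at distance d = 0.272 m from the centre of mass.
By the parallel-axis theorem, I = I_cm + md² = 0.5282 + 0.5282 = 1.056 kg·m².
T = 2π√(I/(mgd)) = 2π√(1.056/(7.14 × 9.82 × 0.272)) = 1.48 s.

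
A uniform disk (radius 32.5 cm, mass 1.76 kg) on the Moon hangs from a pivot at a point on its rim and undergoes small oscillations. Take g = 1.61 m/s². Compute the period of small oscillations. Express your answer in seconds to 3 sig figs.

I_cm = ½mr² = 0.09295 kg·m². The pivot is at distance d = 0.325 m from the centre of mass.
By the parallel-axis theorem, I = I_cm + md² = 0.09295 + 0.1859 = 0.2789 kg·m².
T = 2π√(I/(mgd)) = 2π√(0.2789/(1.76 × 1.61 × 0.325)) = 3.46 s.

3.46 s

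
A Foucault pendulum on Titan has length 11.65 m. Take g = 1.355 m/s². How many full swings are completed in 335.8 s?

18

T = 2π√(L/g) = 2π√(11.65/1.355) = 18.424 s.
Number of complete oscillations = ⌊335.8/18.424⌋ = ⌊18.227⌋ = 18.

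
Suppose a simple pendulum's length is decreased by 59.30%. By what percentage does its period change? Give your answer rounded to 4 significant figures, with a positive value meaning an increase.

T ∝ √L, so T'/T = √(0.40700) = 0.63797.
Percentage change in T = (0.63797 − 1) × 100% = -36.20%.

-36.20%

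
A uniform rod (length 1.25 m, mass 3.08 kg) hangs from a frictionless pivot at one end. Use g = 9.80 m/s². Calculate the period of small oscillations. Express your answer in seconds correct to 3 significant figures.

1.83 s

For a physical pendulum T = 2π√(I/(mgd)), with d = 0.6250 m from pivot to centre of mass.
I_cm = mL²/12 = 3.08 × 1.25²/12 = 0.4010 kg·m²; I = I_cm + md² = 0.4010 + 3.08 × 0.6250² = 1.604 kg·m².
T = 2π√(1.604/(3.08 × 9.80 × 0.6250)) = 1.83 s.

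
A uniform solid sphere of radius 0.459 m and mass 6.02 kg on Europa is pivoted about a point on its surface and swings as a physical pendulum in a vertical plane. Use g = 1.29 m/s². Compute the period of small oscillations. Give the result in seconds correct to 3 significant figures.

4.43 s

I_cm = (2/5)mr² = 0.5073 kg·m². The pivot is at distance d = 0.459 m from the centre of mass.
By the parallel-axis theorem, I = I_cm + md² = 0.5073 + 1.268 = 1.776 kg·m².
T = 2π√(I/(mgd)) = 2π√(1.776/(6.02 × 1.29 × 0.459)) = 4.43 s.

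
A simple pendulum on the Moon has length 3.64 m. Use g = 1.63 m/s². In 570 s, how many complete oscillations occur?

60

T = 2π√(L/g) = 2π√(3.64/1.63) = 9.389 s.
Number of complete oscillations = ⌊570/9.389⌋ = ⌊60.71⌋ = 60.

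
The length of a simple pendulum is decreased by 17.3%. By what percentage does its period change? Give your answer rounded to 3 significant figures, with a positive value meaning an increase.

-9.06%

T ∝ √L, so T'/T = √(0.8270) = 0.9094.
Percentage change in T = (0.9094 − 1) × 100% = -9.06%.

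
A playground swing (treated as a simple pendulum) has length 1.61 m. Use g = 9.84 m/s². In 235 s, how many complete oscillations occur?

92

T = 2π√(L/g) = 2π√(1.61/9.84) = 2.542 s.
Number of complete oscillations = ⌊235/2.542⌋ = ⌊92.46⌋ = 92.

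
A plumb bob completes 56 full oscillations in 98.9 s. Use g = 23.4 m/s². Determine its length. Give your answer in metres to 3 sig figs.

1.85 m

T = 98.9/56 = 1.766 s.
From T = 2π√(L/g), L = gT²/(4π²) = 23.4 × 1.766²/(4π²) = 1.85 m.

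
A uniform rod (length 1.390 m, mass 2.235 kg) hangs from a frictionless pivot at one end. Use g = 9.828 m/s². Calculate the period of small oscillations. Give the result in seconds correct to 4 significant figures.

For a physical pendulum T = 2π√(I/(mgd)), with d = 0.69500 m from pivot to centre of mass.
I_cm = mL²/12 = 2.235 × 1.390²/12 = 0.35985 kg·m²; I = I_cm + md² = 0.35985 + 2.235 × 0.69500² = 1.4394 kg·m².
T = 2π√(1.4394/(2.235 × 9.828 × 0.69500)) = 1.929 s.

1.929 s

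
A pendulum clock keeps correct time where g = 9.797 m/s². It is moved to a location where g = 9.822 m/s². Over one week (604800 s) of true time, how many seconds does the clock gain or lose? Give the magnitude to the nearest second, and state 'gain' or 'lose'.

The clock's period scales as T ∝ 1/√g, so T'/T = √(9.797/9.822) = 0.998727.
In 604800 s of true time the clock registers 604800/0.998727 = 605571.2 s, so it gains 771 s.

gain 771 s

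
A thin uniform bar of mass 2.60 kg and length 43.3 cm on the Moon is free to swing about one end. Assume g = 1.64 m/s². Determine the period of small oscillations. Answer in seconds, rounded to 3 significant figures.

For a physical pendulum T = 2π√(I/(mgd)), with d = 0.2165 m from pivot to centre of mass.
I_cm = mL²/12 = 2.60 × 0.433²/12 = 0.04062 kg·m²; I = I_cm + md² = 0.04062 + 2.60 × 0.2165² = 0.1625 kg·m².
T = 2π√(0.1625/(2.60 × 1.64 × 0.2165)) = 2.64 s.

2.64 s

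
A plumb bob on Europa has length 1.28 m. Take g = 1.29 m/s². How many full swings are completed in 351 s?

56

T = 2π√(L/g) = 2π√(1.28/1.29) = 6.259 s.
Number of complete oscillations = ⌊351/6.259⌋ = ⌊56.08⌋ = 56.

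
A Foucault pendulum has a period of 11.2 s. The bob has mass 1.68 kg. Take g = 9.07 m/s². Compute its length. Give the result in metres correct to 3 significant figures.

28.8 m

From T = 2π√(L/g), L = gT²/(4π²) = 9.07 × 11.20²/(4π²) = 28.8 m.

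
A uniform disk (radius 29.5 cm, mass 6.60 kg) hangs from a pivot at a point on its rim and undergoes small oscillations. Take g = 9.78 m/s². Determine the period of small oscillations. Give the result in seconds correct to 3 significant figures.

I_cm = ½mr² = 0.2872 kg·m². The pivot is at distance d = 0.295 m from the centre of mass.
By the parallel-axis theorem, I = I_cm + md² = 0.2872 + 0.5744 = 0.8615 kg·m².
T = 2π√(I/(mgd)) = 2π√(0.8615/(6.60 × 9.78 × 0.295)) = 1.34 s.

1.34 s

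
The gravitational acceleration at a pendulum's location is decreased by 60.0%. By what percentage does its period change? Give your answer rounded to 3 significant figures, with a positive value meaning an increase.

T ∝ 1/√g, so T'/T = 1/√(0.4000) = 1.581.
Percentage change in T = (1.581 − 1) × 100% = 58.1%.

58.1%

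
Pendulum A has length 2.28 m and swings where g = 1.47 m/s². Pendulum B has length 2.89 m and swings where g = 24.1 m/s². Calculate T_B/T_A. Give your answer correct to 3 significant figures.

T = 2π√(L/g), so T_B/T_A = √((L_B/g_B)/(L_A/g_A)) = √((2.89/24.1)/(2.28/1.47)) = 0.278.

0.278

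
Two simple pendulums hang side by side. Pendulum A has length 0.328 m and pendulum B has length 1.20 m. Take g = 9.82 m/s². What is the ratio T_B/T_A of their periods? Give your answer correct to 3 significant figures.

T ∝ √L, so T_B/T_A = √(L_B/L_A) = √(1.20/0.328) = 1.91.

1.91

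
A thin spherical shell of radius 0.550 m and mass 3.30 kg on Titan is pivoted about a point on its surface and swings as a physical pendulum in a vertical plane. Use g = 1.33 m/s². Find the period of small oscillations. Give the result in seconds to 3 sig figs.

5.22 s

I_cm = (2/3)mr² = 0.6655 kg·m². The pivot is at distance d = 0.550 m from the centre of mass.
By the parallel-axis theorem, I = I_cm + md² = 0.6655 + 0.9983 = 1.664 kg·m².
T = 2π√(I/(mgd)) = 2π√(1.664/(3.30 × 1.33 × 0.550)) = 5.22 s.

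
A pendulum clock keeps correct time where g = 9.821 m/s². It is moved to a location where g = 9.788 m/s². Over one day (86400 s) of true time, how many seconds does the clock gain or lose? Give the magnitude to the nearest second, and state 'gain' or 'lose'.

lose 145 s

The clock's period scales as T ∝ 1/√g, so T'/T = √(9.821/9.788) = 1.00168.
In 86400 s of true time the clock registers 86400/1.00168 = 86254.7 s, so it loses 145 s.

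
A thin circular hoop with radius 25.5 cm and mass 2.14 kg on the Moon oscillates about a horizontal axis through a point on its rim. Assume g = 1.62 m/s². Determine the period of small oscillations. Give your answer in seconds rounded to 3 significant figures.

3.53 s

I_cm = mr² = 0.1392 kg·m². The pivot is at distance d = 0.255 m from the centre of mass.
By the parallel-axis theorem, I = I_cm + md² = 0.1392 + 0.1392 = 0.2783 kg·m².
T = 2π√(I/(mgd)) = 2π√(0.2783/(2.14 × 1.62 × 0.255)) = 3.53 s.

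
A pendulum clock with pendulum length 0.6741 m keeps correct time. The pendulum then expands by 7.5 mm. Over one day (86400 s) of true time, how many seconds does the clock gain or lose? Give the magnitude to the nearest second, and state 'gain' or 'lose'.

T ∝ √L, so T'/T = √(0.68160/0.6741) = 1.00555.
In 86400 s of true time the clock registers 86400/1.00555 = 85923.3 s, so it loses 477 s.

lose 477 s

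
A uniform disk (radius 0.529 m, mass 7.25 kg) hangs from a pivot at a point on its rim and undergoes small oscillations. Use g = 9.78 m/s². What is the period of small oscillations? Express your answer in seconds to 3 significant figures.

I_cm = ½mr² = 1.014 kg·m². The pivot is at distance d = 0.529 m from the centre of mass.
By the parallel-axis theorem, I = I_cm + md² = 1.014 + 2.029 = 3.043 kg·m².
T = 2π√(I/(mgd)) = 2π√(3.043/(7.25 × 9.78 × 0.529)) = 1.79 s.

1.79 s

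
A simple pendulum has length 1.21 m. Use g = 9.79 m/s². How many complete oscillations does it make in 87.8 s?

39

T = 2π√(L/g) = 2π√(1.21/9.79) = 2.209 s.
Number of complete oscillations = ⌊87.8/2.209⌋ = ⌊39.75⌋ = 39.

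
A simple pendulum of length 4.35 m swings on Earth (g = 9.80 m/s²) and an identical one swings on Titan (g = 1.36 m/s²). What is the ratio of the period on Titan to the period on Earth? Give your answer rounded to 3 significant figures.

T ∝ 1/√g, so T₂/T₁ = √(g₁/g₂) = √(9.80/1.36) = 2.68.

2.68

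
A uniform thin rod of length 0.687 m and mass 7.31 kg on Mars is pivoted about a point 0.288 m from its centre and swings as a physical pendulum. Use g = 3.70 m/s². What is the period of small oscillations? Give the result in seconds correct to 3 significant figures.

2.13 s

For a physical pendulum T = 2π√(I/(mgd)), with d = 0.2880 m from pivot to centre of mass.
I_cm = mL²/12 = 7.31 × 0.687²/12 = 0.2875 kg·m²; I = I_cm + md² = 0.2875 + 7.31 × 0.2880² = 0.8938 kg·m².
T = 2π√(0.8938/(7.31 × 3.70 × 0.2880)) = 2.13 s.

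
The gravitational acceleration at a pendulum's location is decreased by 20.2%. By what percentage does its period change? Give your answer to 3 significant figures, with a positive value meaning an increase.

T ∝ 1/√g, so T'/T = 1/√(0.7980) = 1.119.
Percentage change in T = (1.119 − 1) × 100% = 11.9%.

11.9%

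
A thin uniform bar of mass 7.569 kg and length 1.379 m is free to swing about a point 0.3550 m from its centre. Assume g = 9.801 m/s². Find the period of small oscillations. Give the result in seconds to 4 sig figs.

For a physical pendulum T = 2π√(I/(mgd)), with d = 0.35500 m from pivot to centre of mass.
I_cm = mL²/12 = 7.569 × 1.379²/12 = 1.1995 kg·m²; I = I_cm + md² = 1.1995 + 7.569 × 0.35500² = 2.1533 kg·m².
T = 2π√(2.1533/(7.569 × 9.801 × 0.35500)) = 1.797 s.

1.797 s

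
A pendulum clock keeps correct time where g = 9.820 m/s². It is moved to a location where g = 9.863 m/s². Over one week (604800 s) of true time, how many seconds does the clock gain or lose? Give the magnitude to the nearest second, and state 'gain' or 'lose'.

gain 1323 s

The clock's period scales as T ∝ 1/√g, so T'/T = √(9.820/9.863) = 0.997818.
In 604800 s of true time the clock registers 604800/0.997818 = 606122.7 s, so it gains 1323 s.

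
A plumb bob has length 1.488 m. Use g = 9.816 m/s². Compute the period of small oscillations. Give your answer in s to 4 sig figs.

2.446 s

T = 2π√(L/g) = 2π√(1.488/9.816) = 2π × 0.38934 = 2.446 s.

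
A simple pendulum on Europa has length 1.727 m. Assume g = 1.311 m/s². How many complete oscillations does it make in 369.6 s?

T = 2π√(L/g) = 2π√(1.727/1.311) = 7.2115 s.
Number of complete oscillations = ⌊369.6/7.2115⌋ = ⌊51.252⌋ = 51.

51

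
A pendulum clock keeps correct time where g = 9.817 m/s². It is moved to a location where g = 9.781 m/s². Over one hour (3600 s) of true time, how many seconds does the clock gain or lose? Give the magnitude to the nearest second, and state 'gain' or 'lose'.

lose 7 s

The clock's period scales as T ∝ 1/√g, so T'/T = √(9.817/9.781) = 1.00184.
In 3600 s of true time the clock registers 3600/1.00184 = 3593.4 s, so it loses 7 s.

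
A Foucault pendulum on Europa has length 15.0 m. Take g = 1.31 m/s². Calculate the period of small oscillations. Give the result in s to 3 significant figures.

21.3 s

T = 2π√(L/g) = 2π√(15.0/1.31) = 2π × 3.384 = 21.3 s.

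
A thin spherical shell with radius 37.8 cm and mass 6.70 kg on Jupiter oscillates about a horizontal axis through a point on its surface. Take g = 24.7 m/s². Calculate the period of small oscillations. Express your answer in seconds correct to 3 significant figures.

I_cm = (2/3)mr² = 0.6382 kg·m². The pivot is at distance d = 0.378 m from the centre of mass.
By the parallel-axis theorem, I = I_cm + md² = 0.6382 + 0.9573 = 1.596 kg·m².
T = 2π√(I/(mgd)) = 2π√(1.596/(6.70 × 24.7 × 0.378)) = 1.00 s.

1.00 s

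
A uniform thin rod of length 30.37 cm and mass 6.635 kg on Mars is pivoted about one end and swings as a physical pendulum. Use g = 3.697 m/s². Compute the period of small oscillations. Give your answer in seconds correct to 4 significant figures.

For a physical pendulum T = 2π√(I/(mgd)), with d = 0.15185 m from pivot to centre of mass.
I_cm = mL²/12 = 6.635 × 0.3037²/12 = 0.050998 kg·m²; I = I_cm + md² = 0.050998 + 6.635 × 0.15185² = 0.20399 kg·m².
T = 2π√(0.20399/(6.635 × 3.697 × 0.15185)) = 1.470 s.

1.470 s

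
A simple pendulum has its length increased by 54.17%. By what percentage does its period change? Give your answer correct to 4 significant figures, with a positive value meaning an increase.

24.17%

T ∝ √L, so T'/T = √(1.5417) = 1.2417.
Percentage change in T = (1.2417 − 1) × 100% = 24.17%.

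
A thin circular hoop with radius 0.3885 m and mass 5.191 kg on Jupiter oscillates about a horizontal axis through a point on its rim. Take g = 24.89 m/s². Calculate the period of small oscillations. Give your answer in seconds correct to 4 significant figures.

1.110 s

I_cm = mr² = 0.78349 kg·m². The pivot is at distance d = 0.3885 m from the centre of mass.
By the parallel-axis theorem, I = I_cm + md² = 0.78349 + 0.78349 = 1.5670 kg·m².
T = 2π√(I/(mgd)) = 2π√(1.5670/(5.191 × 24.89 × 0.3885)) = 1.110 s.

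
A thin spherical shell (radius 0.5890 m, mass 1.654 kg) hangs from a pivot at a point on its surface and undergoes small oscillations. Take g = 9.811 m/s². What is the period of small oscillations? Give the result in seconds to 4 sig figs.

1.987 s

I_cm = (2/3)mr² = 0.38254 kg·m². The pivot is at distance d = 0.5890 m from the centre of mass.
By the parallel-axis theorem, I = I_cm + md² = 0.38254 + 0.57381 = 0.95635 kg·m².
T = 2π√(I/(mgd)) = 2π√(0.95635/(1.654 × 9.811 × 0.5890)) = 1.987 s.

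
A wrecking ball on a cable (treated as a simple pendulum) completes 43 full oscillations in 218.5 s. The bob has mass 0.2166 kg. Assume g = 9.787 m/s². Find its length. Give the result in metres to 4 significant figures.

6.401 m

T = 218.5/43 = 5.0814 s.
From T = 2π√(L/g), L = gT²/(4π²) = 9.787 × 5.0814²/(4π²) = 6.401 m.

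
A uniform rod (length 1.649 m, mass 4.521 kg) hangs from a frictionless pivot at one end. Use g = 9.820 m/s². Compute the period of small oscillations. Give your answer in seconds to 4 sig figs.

For a physical pendulum T = 2π√(I/(mgd)), with d = 0.82450 m from pivot to centre of mass.
I_cm = mL²/12 = 4.521 × 1.649²/12 = 1.0245 kg·m²; I = I_cm + md² = 1.0245 + 4.521 × 0.82450² = 4.0978 kg·m².
T = 2π√(4.0978/(4.521 × 9.820 × 0.82450)) = 2.102 s.

2.102 s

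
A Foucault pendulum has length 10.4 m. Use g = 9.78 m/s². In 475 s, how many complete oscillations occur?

T = 2π√(L/g) = 2π√(10.4/9.78) = 6.479 s.
Number of complete oscillations = ⌊475/6.479⌋ = ⌊73.31⌋ = 73.

73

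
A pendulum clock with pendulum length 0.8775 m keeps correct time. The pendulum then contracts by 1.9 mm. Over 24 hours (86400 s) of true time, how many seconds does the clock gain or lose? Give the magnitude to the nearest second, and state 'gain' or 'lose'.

T ∝ √L, so T'/T = √(0.87560/0.8775) = 0.998917.
In 86400 s of true time the clock registers 86400/0.998917 = 86493.7 s, so it gains 94 s.

gain 94 s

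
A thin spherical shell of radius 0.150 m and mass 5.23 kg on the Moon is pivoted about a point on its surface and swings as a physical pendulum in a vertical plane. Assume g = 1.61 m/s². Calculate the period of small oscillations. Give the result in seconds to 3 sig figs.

I_cm = (2/3)mr² = 0.07845 kg·m². The pivot is at distance d = 0.150 m from the centre of mass.
By the parallel-axis theorem, I = I_cm + md² = 0.07845 + 0.1177 = 0.1961 kg·m².
T = 2π√(I/(mgd)) = 2π√(0.1961/(5.23 × 1.61 × 0.150)) = 2.48 s.

2.48 s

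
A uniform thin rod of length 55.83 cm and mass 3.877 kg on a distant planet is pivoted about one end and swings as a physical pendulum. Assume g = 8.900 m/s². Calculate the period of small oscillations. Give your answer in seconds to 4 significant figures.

For a physical pendulum T = 2π√(I/(mgd)), with d = 0.27915 m from pivot to centre of mass.
I_cm = mL²/12 = 3.877 × 0.5583²/12 = 0.10070 kg·m²; I = I_cm + md² = 0.10070 + 3.877 × 0.27915² = 0.40282 kg·m².
T = 2π√(0.40282/(3.877 × 8.900 × 0.27915)) = 1.285 s.

1.285 s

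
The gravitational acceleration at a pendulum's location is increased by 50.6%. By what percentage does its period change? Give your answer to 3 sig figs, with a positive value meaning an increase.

T ∝ 1/√g, so T'/T = 1/√(1.506) = 0.8149.
Percentage change in T = (0.8149 − 1) × 100% = -18.5%.

-18.5%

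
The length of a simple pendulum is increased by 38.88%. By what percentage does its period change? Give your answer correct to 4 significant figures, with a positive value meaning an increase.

T ∝ √L, so T'/T = √(1.3888) = 1.1785.
Percentage change in T = (1.1785 − 1) × 100% = 17.85%.

17.85%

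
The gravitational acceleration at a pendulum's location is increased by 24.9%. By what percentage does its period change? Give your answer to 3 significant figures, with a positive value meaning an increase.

-10.5%

T ∝ 1/√g, so T'/T = 1/√(1.249) = 0.8948.
Percentage change in T = (0.8948 − 1) × 100% = -10.5%.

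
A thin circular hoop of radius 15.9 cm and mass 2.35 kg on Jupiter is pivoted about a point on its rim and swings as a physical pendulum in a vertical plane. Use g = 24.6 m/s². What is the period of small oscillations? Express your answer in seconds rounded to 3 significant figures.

0.714 s

I_cm = mr² = 0.05941 kg·m². The pivot is at distance d = 0.159 m from the centre of mass.
By the parallel-axis theorem, I = I_cm + md² = 0.05941 + 0.05941 = 0.1188 kg·m².
T = 2π√(I/(mgd)) = 2π√(0.1188/(2.35 × 24.6 × 0.159)) = 0.714 s.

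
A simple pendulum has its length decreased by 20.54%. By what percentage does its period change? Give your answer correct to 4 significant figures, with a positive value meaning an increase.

T ∝ √L, so T'/T = √(0.79460) = 0.89140.
Percentage change in T = (0.89140 − 1) × 100% = -10.86%.

-10.86%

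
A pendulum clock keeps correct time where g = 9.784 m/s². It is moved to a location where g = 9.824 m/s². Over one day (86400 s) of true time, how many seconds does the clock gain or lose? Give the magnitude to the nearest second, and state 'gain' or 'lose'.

The clock's period scales as T ∝ 1/√g, so T'/T = √(9.784/9.824) = 0.997962.
In 86400 s of true time the clock registers 86400/0.997962 = 86576.4 s, so it gains 176 s.

gain 176 s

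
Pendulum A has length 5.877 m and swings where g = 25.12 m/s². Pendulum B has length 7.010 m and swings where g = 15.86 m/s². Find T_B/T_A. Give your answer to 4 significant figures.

T = 2π√(L/g), so T_B/T_A = √((L_B/g_B)/(L_A/g_A)) = √((7.010/15.86)/(5.877/25.12)) = 1.374.

1.374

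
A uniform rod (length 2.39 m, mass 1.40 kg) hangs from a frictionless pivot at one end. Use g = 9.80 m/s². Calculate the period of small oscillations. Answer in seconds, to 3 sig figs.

For a physical pendulum T = 2π√(I/(mgd)), with d = 1.195 m from pivot to centre of mass.
I_cm = mL²/12 = 1.40 × 2.39²/12 = 0.6664 kg·m²; I = I_cm + md² = 0.6664 + 1.40 × 1.195² = 2.666 kg·m².
T = 2π√(2.666/(1.40 × 9.80 × 1.195)) = 2.53 s.

2.53 s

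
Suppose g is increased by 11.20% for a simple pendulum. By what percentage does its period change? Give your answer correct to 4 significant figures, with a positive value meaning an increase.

T ∝ 1/√g, so T'/T = 1/√(1.1120) = 0.94830.
Percentage change in T = (0.94830 − 1) × 100% = -5.170%.

-5.170%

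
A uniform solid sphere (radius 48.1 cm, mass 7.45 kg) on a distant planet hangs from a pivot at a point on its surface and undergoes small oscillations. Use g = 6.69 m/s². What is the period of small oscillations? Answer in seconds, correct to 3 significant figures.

I_cm = (2/5)mr² = 0.6895 kg·m². The pivot is at distance d = 0.481 m from the centre of mass.
By the parallel-axis theorem, I = I_cm + md² = 0.6895 + 1.724 = 2.413 kg·m².
T = 2π√(I/(mgd)) = 2π√(2.413/(7.45 × 6.69 × 0.481)) = 1.99 s.

1.99 s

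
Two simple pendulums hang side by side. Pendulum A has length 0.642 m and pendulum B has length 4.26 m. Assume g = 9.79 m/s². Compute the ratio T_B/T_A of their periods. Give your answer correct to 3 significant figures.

2.58

T ∝ √L, so T_B/T_A = √(L_B/L_A) = √(4.26/0.642) = 2.58.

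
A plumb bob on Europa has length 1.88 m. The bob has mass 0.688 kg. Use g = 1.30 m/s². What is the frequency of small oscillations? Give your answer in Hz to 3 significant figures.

0.132 Hz

T = 2π√(L/g) = 2π√(1.88/1.30) = 7.556 s, so f = 1/T = 0.132 Hz.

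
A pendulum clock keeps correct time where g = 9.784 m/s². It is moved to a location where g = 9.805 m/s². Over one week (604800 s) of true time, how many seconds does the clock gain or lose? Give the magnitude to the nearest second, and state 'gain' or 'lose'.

gain 649 s

The clock's period scales as T ∝ 1/√g, so T'/T = √(9.784/9.805) = 0.998929.
In 604800 s of true time the clock registers 604800/0.998929 = 605448.7 s, so it gains 649 s.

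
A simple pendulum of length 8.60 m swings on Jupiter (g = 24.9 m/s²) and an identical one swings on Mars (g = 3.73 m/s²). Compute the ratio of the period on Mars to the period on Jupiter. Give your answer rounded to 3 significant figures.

T ∝ 1/√g, so T₂/T₁ = √(g₁/g₂) = √(24.9/3.73) = 2.58.

2.58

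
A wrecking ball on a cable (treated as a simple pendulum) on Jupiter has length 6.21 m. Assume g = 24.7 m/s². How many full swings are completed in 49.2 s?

15

T = 2π√(L/g) = 2π√(6.21/24.7) = 3.150 s.
Number of complete oscillations = ⌊49.2/3.150⌋ = ⌊15.62⌋ = 15.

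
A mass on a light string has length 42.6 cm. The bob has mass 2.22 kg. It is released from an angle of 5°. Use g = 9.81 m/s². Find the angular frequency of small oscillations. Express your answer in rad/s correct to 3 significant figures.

4.80 rad/s

ω = √(g/L) = √(9.81/0.426) = 4.80 rad/s.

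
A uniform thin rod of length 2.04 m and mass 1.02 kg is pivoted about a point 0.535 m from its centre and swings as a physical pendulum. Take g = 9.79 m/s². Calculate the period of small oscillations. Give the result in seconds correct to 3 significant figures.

2.18 s

For a physical pendulum T = 2π√(I/(mgd)), with d = 0.5350 m from pivot to centre of mass.
I_cm = mL²/12 = 1.02 × 2.04²/12 = 0.3537 kg·m²; I = I_cm + md² = 0.3537 + 1.02 × 0.5350² = 0.6457 kg·m².
T = 2π√(0.6457/(1.02 × 9.79 × 0.5350)) = 2.18 s.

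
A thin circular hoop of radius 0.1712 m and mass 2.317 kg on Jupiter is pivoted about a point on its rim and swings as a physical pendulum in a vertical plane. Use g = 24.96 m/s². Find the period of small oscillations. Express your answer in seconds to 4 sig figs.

I_cm = mr² = 0.067910 kg·m². The pivot is at distance d = 0.1712 m from the centre of mass.
By the parallel-axis theorem, I = I_cm + md² = 0.067910 + 0.067910 = 0.13582 kg·m².
T = 2π√(I/(mgd)) = 2π√(0.13582/(2.317 × 24.96 × 0.1712)) = 0.7359 s.

0.7359 s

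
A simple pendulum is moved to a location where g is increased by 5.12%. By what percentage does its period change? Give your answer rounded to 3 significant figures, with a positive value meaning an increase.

T ∝ 1/√g, so T'/T = 1/√(1.051) = 0.9753.
Percentage change in T = (0.9753 − 1) × 100% = -2.47%.

-2.47%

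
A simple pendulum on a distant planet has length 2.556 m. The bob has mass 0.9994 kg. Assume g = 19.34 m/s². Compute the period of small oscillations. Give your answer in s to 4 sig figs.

2.284 s

T = 2π√(L/g) = 2π√(2.556/19.34) = 2π × 0.36354 = 2.284 s.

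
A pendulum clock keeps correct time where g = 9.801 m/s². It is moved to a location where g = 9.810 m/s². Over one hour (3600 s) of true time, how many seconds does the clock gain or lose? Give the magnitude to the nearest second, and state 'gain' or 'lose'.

The clock's period scales as T ∝ 1/√g, so T'/T = √(9.801/9.810) = 0.999541.
In 3600 s of true time the clock registers 3600/0.999541 = 3601.7 s, so it gains 2 s.

gain 2 s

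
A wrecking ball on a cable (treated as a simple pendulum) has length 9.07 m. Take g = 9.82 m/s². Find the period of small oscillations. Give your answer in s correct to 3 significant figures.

6.04 s

T = 2π√(L/g) = 2π√(9.07/9.82) = 2π × 0.9611 = 6.04 s.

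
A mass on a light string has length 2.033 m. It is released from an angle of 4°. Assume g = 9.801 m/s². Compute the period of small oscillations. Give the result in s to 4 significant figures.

T = 2π√(L/g) = 2π√(2.033/9.801) = 2π × 0.45544 = 2.862 s.

2.862 s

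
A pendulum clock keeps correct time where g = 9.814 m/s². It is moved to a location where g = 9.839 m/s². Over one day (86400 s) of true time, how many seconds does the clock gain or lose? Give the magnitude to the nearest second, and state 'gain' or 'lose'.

gain 110 s

The clock's period scales as T ∝ 1/√g, so T'/T = √(9.814/9.839) = 0.998729.
In 86400 s of true time the clock registers 86400/0.998729 = 86510.0 s, so it gains 110 s.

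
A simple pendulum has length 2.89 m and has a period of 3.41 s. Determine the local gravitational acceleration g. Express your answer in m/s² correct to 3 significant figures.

From T = 2π√(L/g), g = 4π²L/T² = 4π² × 2.89/3.410² = 9.81 m/s².

9.81 m/s²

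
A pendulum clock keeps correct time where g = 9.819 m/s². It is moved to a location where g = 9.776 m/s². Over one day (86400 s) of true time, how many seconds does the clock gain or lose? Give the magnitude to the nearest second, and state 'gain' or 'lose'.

The clock's period scales as T ∝ 1/√g, so T'/T = √(9.819/9.776) = 1.00220.
In 86400 s of true time the clock registers 86400/1.00220 = 86210.6 s, so it loses 189 s.

lose 189 s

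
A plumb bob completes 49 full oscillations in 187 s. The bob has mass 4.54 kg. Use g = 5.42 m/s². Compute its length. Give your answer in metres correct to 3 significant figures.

T = 187/49 = 3.816 s.
From T = 2π√(L/g), L = gT²/(4π²) = 5.42 × 3.816²/(4π²) = 2.00 m.

2.00 m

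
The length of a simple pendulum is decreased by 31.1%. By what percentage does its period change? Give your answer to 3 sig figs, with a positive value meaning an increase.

-17.0%

T ∝ √L, so T'/T = √(0.6890) = 0.8301.
Percentage change in T = (0.8301 − 1) × 100% = -17.0%.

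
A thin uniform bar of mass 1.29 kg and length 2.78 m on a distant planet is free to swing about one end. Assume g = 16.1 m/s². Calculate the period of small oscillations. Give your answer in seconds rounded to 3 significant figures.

2.13 s

For a physical pendulum T = 2π√(I/(mgd)), with d = 1.390 m from pivot to centre of mass.
I_cm = mL²/12 = 1.29 × 2.78²/12 = 0.8308 kg·m²; I = I_cm + md² = 0.8308 + 1.29 × 1.390² = 3.323 kg·m².
T = 2π√(3.323/(1.29 × 16.1 × 1.390)) = 2.13 s.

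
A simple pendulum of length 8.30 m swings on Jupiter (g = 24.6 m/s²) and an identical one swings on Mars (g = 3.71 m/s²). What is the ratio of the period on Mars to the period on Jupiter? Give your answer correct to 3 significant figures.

2.58

T ∝ 1/√g, so T₂/T₁ = √(g₁/g₂) = √(24.6/3.71) = 2.58.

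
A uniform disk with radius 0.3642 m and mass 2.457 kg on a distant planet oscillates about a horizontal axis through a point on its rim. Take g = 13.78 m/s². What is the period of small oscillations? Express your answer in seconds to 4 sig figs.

1.251 s

I_cm = ½mr² = 0.16295 kg·m². The pivot is at distance d = 0.3642 m from the centre of mass.
By the parallel-axis theorem, I = I_cm + md² = 0.16295 + 0.32590 = 0.48885 kg·m².
T = 2π√(I/(mgd)) = 2π√(0.48885/(2.457 × 13.78 × 0.3642)) = 1.251 s.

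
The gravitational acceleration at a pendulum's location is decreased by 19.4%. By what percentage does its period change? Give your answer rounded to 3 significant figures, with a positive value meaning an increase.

11.4%

T ∝ 1/√g, so T'/T = 1/√(0.8060) = 1.114.
Percentage change in T = (1.114 − 1) × 100% = 11.4%.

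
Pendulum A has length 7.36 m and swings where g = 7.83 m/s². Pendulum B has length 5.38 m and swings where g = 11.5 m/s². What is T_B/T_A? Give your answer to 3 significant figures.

T = 2π√(L/g), so T_B/T_A = √((L_B/g_B)/(L_A/g_A)) = √((5.38/11.5)/(7.36/7.83)) = 0.705.

0.705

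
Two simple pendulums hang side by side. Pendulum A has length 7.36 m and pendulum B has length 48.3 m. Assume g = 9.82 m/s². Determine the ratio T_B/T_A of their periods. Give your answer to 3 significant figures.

T ∝ √L, so T_B/T_A = √(L_B/L_A) = √(48.3/7.36) = 2.56.

2.56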